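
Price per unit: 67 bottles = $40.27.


Unit rate = total / quantity
= 40.27 / 67
= $0.60 per unit

$0.60 per unit


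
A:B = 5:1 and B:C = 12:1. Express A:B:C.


Match B: multiply A:B by 12 → 60:12
Multiply B:C by 1 → 12:1
Combined: 60:12:1
GCD = 1
= 60:12:1

60:12:1


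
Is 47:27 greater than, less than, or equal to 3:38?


47/27 = 1.7407
3/38 = 0.0789
1.7407 > 0.0789, so 47:27 is greater
= greater than

greater than


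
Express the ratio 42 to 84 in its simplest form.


GCD(42, 84) = 42
42/42 : 84/42
= 1:2

1:2


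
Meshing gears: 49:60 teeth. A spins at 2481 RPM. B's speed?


Gear ratio = 49:60 = 49:60
RPM_B = RPM_A × (teeth_A / teeth_B)
= 2481 × (49/60)
= 2026.2 RPM

2026.2 RPM


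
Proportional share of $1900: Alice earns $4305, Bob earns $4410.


Total income = 4305 + 4410 = $8715
Alice: $1900 × 4305/8715 = $938.55
Bob: $1900 × 4410/8715 = $961.45
= Alice: $938.55, Bob: $961.45

Alice: $938.55, Bob: $961.45


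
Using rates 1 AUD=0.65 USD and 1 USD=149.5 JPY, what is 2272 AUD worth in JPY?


Step 1: 2272 AUD × 0.65 = 1476.80 USD
Step 2: 1476.80 USD × 149.5 = 220781.60 JPY
Implied rate AUD→JPY = 0.65 × 149.5 = 97.1750
= 220781.60 JPY

220781.60 JPY


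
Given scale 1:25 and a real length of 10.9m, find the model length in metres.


Model size = real / scale
= 10.9 / 25
= 0.4360 m

0.4360 m


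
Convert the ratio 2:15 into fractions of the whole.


Total parts = 2 + 15 = 17
First part: 2/17 = 2/17
Second part: 15/17 = 15/17
= 2/17 and 15/17

2/17 and 15/17


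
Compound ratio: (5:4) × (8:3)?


Compound ratio = (5×8) : (4×3)
= 40:12
GCD = 4
= 10:3

10:3


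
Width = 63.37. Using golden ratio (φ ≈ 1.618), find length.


φ = (1 + √5) / 2 ≈ 1.618
Length = width × φ = 63.37 × 1.618 = 102.53266
≈ 102.53

102.53


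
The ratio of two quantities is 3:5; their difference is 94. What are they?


Let A = 3k, B = 5k.
5k - 3k = 94
2k = 94 → k = 94/2 = 47
A = 3×47 = 141, B = 5×47 = 235
= A = 141, B = 235

A = 141, B = 235


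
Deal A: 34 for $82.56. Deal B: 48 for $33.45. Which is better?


Deal A: $82.56/34 = $2.4282/unit
Deal B: $33.45/48 = $0.6969/unit
B is cheaper per unit
= Deal B

Deal B


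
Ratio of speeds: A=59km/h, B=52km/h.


Ratio = 59:52
GCD = 1
Simplified = 59:52
Time ratio (same distance) = 52:59
Speed ratio = 59:52

59:52


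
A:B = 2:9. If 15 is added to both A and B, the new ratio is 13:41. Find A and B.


Let A = 2k, B = 9k.
(2k + 15) / (9k + 15) = 13/41
Cross-multiply: 41(2k + 15) = 13(9k + 15)
82k + 615 = 117k + 195
82k - 117k = 195 - 615
-35k = -420
k = -420/-35 = 12
A = 2×12 = 24, B = 9×12 = 108
= A = 24, B = 108

A = 24, B = 108


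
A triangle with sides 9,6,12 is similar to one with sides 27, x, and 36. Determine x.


Scale factor = 27/9 = 3
Missing side = 6 × 3
= 18.0

18.0


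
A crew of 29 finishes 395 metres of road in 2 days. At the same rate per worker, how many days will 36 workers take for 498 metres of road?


Days ∝ work / workers, so d₂ = d₁ × (m₁/m₂) × (w₂/w₁)
Workers factor (inverse): 29/36 ≈ 0.8056
Work factor (direct): 498/395 ≈ 1.2608
d₂ = 2 × 29/36 × 498/395 = (2 × 29 × 498) / (36 × 395) = 28884/14220
≈ 2.03 days

2.03 days


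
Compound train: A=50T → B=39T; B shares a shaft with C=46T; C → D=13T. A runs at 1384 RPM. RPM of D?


Stage 1: RPM_B = RPM_A × t_A/t_B = 1384 × 50/39 = 69200/39 ≈ 1774.36
B and C share a shaft → RPM_C = RPM_B
Stage 2: RPM_D = RPM_C × t_C/t_D = RPM_A × (t_A×t_C)/(t_B×t_D)
Overall ratio = (50×46)/(39×13) = 2300/507
RPM_D = 1384 × 2300/507 = 3183200/507
≈ 6278.50 RPM

6278.50 RPM


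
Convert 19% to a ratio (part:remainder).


19% means 19 parts out of 100; remainder = 81
Part : remainder = 19:81
GCD = 1
= 19:81

19:81


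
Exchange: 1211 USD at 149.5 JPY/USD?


Amount × rate = 1211 × 149.5
= 181044.50 JPY

181044.50 JPY


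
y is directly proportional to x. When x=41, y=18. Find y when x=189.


Direct proportion: y/x = constant
k = 18/41 ≈ 0.4390
y₂ = k × 189 = 18 × 189 / 41 = 3402/41
≈ 82.98

82.98


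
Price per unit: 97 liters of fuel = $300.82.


Unit rate = total / quantity
= 300.82 / 97
= $3.10 per unit

$3.10 per unit


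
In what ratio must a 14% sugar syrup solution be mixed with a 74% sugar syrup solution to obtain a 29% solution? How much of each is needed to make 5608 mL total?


Let x parts of 14% mix with y parts of 74%.
14x + 74y = 29(x + y)
14x + 74y = 29x + 29y
x(14 - 29) = y(29 - 74)
x/y = (74 - 29)/(29 - 14) = 45/15
Simplify: 3:1
Total parts = 4; one part = 5608/4 = 1402.00 mL
14% solution: 3×1402.00 = 4206.00 mL
74% solution: 1×1402.00 = 1402.00 mL
= ratio 3:1; 4206.00 mL and 1402.00 mL

ratio 3:1; 4206.00 mL and 1402.00 mL


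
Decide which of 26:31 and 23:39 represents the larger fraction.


26/31 = 0.8387
23/39 = 0.5897
0.8387 > 0.5897, so 26:31 is greater
= 26:31

26:31


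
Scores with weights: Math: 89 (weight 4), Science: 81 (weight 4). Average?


Numerator = 89×4 + 81×4
= 356 + 324
= 680
Total weight = 8
Weighted avg = 680/8
= 85.00

85.00


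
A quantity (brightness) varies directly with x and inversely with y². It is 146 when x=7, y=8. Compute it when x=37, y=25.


z = k·x/y²
Solve for k using the known point: k = z·y²/x = 146×64/7 = 9344/7 ≈ 1334.8571
Now evaluate at x=37, y=25:
z = k × 37 / 625 = (9344 × 37) / (7 × 625) = 345728/4375
≈ 79.0235

79.0235


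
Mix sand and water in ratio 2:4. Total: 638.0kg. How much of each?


Total parts = 2 + 4 = 6
sand: 638.0 × 2/6 = 212.7kg
water: 638.0 × 4/6 = 425.3kg
= 212.7kg and 425.3kg

212.7kg and 425.3kg


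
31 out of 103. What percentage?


Percentage = (part / whole) × 100
= (31 / 103) × 100
≈ 30.10%

30.10%


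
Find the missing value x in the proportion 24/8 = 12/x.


Cross multiply: 24 × x = 8 × 12
24x = 96
x = 96 / 24
= 4.00

4.00


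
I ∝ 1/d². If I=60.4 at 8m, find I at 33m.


I₁d₁² = I₂d₂²
I₂ = I₁ × (d₁/d₂)²
= 60.4 × (8/33)²
= 60.4 × 64/1089
= 3865.6/1089
≈ 3.5497

3.5497


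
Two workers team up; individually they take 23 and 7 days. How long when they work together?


Rate of A = 1/23 per day
Rate of B = 1/7 per day
Combined rate = 1/23 + 1/7 = 30/161 ≈ 0.1863 per day
Days = 1 / combined rate = 161/30
≈ 5.37 days

5.37 days


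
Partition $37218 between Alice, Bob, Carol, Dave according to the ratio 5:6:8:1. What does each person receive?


Total parts = 5 + 6 + 8 + 1 = 20
Alice: 37218 × 5/20 = 9304.50
Bob: 37218 × 6/20 = 11165.40
Carol: 37218 × 8/20 = 14887.20
Dave: 37218 × 1/20 = 1860.90
= Alice: $9304.50, Bob: $11165.40, Carol: $14887.20, Dave: $1860.90

Alice: $9304.50, Bob: $11165.40, Carol: $14887.20, Dave: $1860.90


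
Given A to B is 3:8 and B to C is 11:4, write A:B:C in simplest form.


Match B: multiply A:B by 11 → 33:88
Multiply B:C by 8 → 88:32
Combined: 33:88:32
GCD = 1
= 33:88:32

33:88:32


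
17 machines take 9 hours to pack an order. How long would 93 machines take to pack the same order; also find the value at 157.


Inverse proportion: x × y = constant
k = 17 × 9 = 153
At x=93: k/93 = 1.65
At x=157: k/157 = 0.97
= 1.65 and 0.97

1.65 and 0.97


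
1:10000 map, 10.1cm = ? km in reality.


Real distance = map distance × scale
= 10.1cm × 10000
= 101000 cm = 1010.0 m
= 1.010 km

1.010 km


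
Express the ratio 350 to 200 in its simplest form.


GCD(350, 200) = 50
350/50 : 200/50
= 7:4

7:4


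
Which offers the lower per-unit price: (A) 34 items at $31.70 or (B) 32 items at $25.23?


Deal A: $31.70/34 = $0.9324/unit
Deal B: $25.23/32 = $0.7884/unit
B is cheaper per unit
= Deal B

Deal B


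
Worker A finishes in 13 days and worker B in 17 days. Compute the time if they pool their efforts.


Rate of A = 1/13 per day
Rate of B = 1/17 per day
Combined rate = 1/13 + 1/17 = 30/221 ≈ 0.1357 per day
Days = 1 / combined rate = 221/30
≈ 7.37 days

7.37 days


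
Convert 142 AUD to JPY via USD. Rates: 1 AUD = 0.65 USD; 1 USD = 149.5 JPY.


Step 1: 142 AUD × 0.65 = 92.30 USD
Step 2: 92.30 USD × 149.5 = 13798.85 JPY
Implied rate AUD→JPY = 0.65 × 149.5 = 97.1750
= 13798.85 JPY

13798.85 JPY


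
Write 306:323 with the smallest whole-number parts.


GCD(306, 323) = 17
306/17 : 323/17
= 18:19

18:19


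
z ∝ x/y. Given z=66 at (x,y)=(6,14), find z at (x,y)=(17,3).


z = k·x/y
Solve for k using the known point: k = z·y/x = 66×14/6 = 924/6 = 154.0000
Now evaluate at x=17, y=3:
z = k × 17 / 3 = (924 × 17) / (6 × 3) = 15708/18
≈ 872.6667

872.6667


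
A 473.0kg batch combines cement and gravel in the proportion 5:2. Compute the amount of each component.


Total parts = 5 + 2 = 7
cement: 473.0 × 5/7 = 337.9kg
gravel: 473.0 × 2/7 = 135.1kg
= 337.9kg and 135.1kg

337.9kg and 135.1kg


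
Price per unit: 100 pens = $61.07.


Unit rate = total / quantity
= 61.07 / 100
= $0.61 per unit

$0.61 per unit


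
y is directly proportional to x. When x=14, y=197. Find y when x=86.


Direct proportion: y/x = constant
k = 197/14 ≈ 14.0714
y₂ = k × 86 = 197 × 86 / 14 = 16942/14
≈ 1210.14

1210.14


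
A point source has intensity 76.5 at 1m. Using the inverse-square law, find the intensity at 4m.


I₁d₁² = I₂d₂²
I₂ = I₁ × (d₁/d₂)²
= 76.5 × (1/4)²
= 76.5 × 1/16
= 76.5/16
≈ 4.7813

4.7813


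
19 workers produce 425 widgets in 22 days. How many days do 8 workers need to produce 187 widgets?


Days ∝ work / workers, so d₂ = d₁ × (m₁/m₂) × (w₂/w₁)
Workers factor (inverse): 19/8 = 2.3750
Work factor (direct): 187/425 = 0.4400
d₂ = 22 × 19/8 × 187/425 = (22 × 19 × 187) / (8 × 425) = 78166/3400
= 22.99 days

22.99 days


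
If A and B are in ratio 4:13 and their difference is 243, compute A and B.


Let A = 4k, B = 13k.
13k - 4k = 243
9k = 243 → k = 243/9 = 27
A = 4×27 = 108, B = 13×27 = 351
= A = 108, B = 351

A = 108, B = 351


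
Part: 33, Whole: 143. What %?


Percentage = (part / whole) × 100
= (33 / 143) × 100
≈ 23.08%

23.08%


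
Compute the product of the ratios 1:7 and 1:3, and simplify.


Compound ratio = (1×1) : (7×3)
= 1:21
GCD = 1
= 1:21

1:21


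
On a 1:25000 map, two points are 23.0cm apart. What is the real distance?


Real distance = map distance × scale
= 23.0cm × 25000
= 575000 cm = 5750.0 m
= 5.750 km

5.750 km


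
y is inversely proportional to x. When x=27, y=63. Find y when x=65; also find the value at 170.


Inverse proportion: x × y = constant
k = 27 × 63 = 1701
At x=65: k/65 = 26.17
At x=170: k/170 = 10.01
= 26.17 and 10.01

26.17 and 10.01


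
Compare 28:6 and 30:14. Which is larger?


28/6 = 4.6667
30/14 = 2.1429
4.6667 > 2.1429, so 28:6 is greater
= 28:6

28:6


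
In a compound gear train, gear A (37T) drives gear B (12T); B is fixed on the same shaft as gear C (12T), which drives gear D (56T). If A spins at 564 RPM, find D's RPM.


Stage 1: RPM_B = RPM_A × t_A/t_B = 564 × 37/12 = 20868/12 = 1739.00
B and C share a shaft → RPM_C = RPM_B
Stage 2: RPM_D = RPM_C × t_C/t_D = RPM_A × (t_A×t_C)/(t_B×t_D)
Overall ratio = (37×12)/(12×56) = 444/672
RPM_D = 564 × 444/672 = 250416/672
≈ 372.64 RPM

372.64 RPM


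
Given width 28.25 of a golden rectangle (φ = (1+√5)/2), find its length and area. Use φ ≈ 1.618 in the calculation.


φ = (1 + √5) / 2 ≈ 1.618
Length = width × φ = 28.25 × 1.618 = 45.7085
≈ 45.71
Area = width × length = 28.25 × 45.7085 = 1291.265125 ≈ 1291.27
= Length: 45.71, Area: 1291.27

Length: 45.71, Area: 1291.27


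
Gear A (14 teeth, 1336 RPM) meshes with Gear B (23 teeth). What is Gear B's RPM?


Gear ratio = 14:23 = 14:23
RPM_B = RPM_A × (teeth_A / teeth_B)
= 1336 × (14/23)
= 813.2 RPM

813.2 RPM


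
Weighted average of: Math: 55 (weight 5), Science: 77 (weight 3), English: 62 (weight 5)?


Numerator = 55×5 + 77×3 + 62×5
= 275 + 231 + 310
= 816
Total weight = 13
Weighted avg = 816/13
= 62.77

62.77


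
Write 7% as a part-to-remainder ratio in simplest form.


7% means 7 parts out of 100; remainder = 93
Part : remainder = 7:93
GCD = 1
= 7:93

7:93


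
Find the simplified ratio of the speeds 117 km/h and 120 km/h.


Ratio = 117:120
GCD = 3
Simplified = 39:40
Time ratio (same distance) = 40:39
Speed ratio = 39:40

39:40


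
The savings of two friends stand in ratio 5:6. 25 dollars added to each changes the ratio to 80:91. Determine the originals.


Let A = 5k, B = 6k.
(5k + 25) / (6k + 25) = 80/91
Cross-multiply: 91(5k + 25) = 80(6k + 25)
455k + 2275 = 480k + 2000
455k - 480k = 2000 - 2275
-25k = -275
k = -275/-25 = 11
A = 5×11 = 55, B = 6×11 = 66
= A = 55, B = 66

A = 55, B = 66


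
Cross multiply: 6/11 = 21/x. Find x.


Cross multiply: 6 × x = 11 × 21
6x = 231
x = 231 / 6
= 38.50

38.50


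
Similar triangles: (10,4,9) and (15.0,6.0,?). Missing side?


Scale factor = 15.0/10 = 1.5
Missing side = 9 × 1.5
= 13.5

13.5


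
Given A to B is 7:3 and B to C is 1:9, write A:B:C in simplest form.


Match B: multiply A:B by 1 → 7:3
Multiply B:C by 3 → 3:27
Combined: 7:3:27
GCD = 1
= 7:3:27

7:3:27


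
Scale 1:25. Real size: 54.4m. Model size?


Model size = real / scale
= 54.4 / 25
= 2.1760 m

2.1760 m


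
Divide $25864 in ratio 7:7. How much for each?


Total parts = 7 + 7 = 14
Part 1: 25864 × 7/14 = 12932.00
Part 2: 25864 × 7/14 = 12932.00
= Part 1: $12932.00, Part 2: $12932.00

Part 1: $12932.00, Part 2: $12932.00


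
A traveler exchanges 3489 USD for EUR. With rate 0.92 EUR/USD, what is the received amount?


Amount × rate = 3489 × 0.92
= 3209.88 EUR

3209.88 EUR


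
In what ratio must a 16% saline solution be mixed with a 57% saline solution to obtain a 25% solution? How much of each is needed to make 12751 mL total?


Let x parts of 16% mix with y parts of 57%.
16x + 57y = 25(x + y)
16x + 57y = 25x + 25y
x(16 - 25) = y(25 - 57)
x/y = (57 - 25)/(25 - 16) = 32/9
Simplify: 32:9
Total parts = 41; one part = 12751/41 = 311.00 mL
16% solution: 32×311.00 = 9952.00 mL
57% solution: 9×311.00 = 2799.00 mL
= ratio 32:9; 9952.00 mL and 2799.00 mL

ratio 32:9; 9952.00 mL and 2799.00 mL


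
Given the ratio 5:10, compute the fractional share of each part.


Total parts = 5 + 10 = 15
First part: 5/15 = 1/3
Second part: 10/15 = 2/3
= 1/3 and 2/3

1/3 and 2/3


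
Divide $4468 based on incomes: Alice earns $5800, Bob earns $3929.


Total income = 5800 + 3929 = $9729
Alice: $4468 × 5800/9729 = $2663.62
Bob: $4468 × 3929/9729 = $1804.38
= Alice: $2663.62, Bob: $1804.38

Alice: $2663.62, Bob: $1804.38


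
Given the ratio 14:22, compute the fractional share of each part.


Total parts = 14 + 22 = 36
First part: 14/36 = 7/18
Second part: 22/36 = 11/18
= 7/18 and 11/18

7/18 and 11/18


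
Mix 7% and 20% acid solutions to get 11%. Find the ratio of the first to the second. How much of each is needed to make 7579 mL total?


Let x parts of 7% mix with y parts of 20%.
7x + 20y = 11(x + y)
7x + 20y = 11x + 11y
x(7 - 11) = y(11 - 20)
x/y = (20 - 11)/(11 - 7) = 9/4
Simplify: 9:4
Total parts = 13; one part = 7579/13 = 583.00 mL
7% solution: 9×583.00 = 5247.00 mL
20% solution: 4×583.00 = 2332.00 mL
= ratio 9:4; 5247.00 mL and 2332.00 mL

ratio 9:4; 5247.00 mL and 2332.00 mL


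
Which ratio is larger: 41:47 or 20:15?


41/47 = 0.8723
20/15 = 1.3333
0.8723 < 1.3333, so 41:47 is less
= 20:15

20:15


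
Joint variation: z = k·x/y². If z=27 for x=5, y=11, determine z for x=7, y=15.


z = k·x/y²
Solve for k using the known point: k = z·y²/x = 27×121/5 = 3267/5 = 653.4000
Now evaluate at x=7, y=15:
z = k × 7 / 225 = (3267 × 7) / (5 × 225) = 22869/1125
= 20.3280

20.3280


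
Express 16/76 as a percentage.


Percentage = (part / whole) × 100
= (16 / 76) × 100
≈ 21.05%

21.05%


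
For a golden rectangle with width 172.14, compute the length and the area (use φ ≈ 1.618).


φ = (1 + √5) / 2 ≈ 1.618
Length = width × φ = 172.14 × 1.618 = 278.52252
≈ 278.52
Area = width × length = 172.14 × 278.52252 = 47944.8665928 ≈ 47944.87
= Length: 278.52, Area: 47944.87

Length: 278.52, Area: 47944.87


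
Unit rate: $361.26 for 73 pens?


Unit rate = total / quantity
= 361.26 / 73
= $4.95 per unit

$4.95 per unit


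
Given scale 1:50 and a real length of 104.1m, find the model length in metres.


Model size = real / scale
= 104.1 / 50
= 2.0820 m

2.0820 m


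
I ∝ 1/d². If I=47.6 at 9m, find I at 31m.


I₁d₁² = I₂d₂²
I₂ = I₁ × (d₁/d₂)²
= 47.6 × (9/31)²
= 47.6 × 81/961
= 3855.6/961
≈ 4.0121

4.0121


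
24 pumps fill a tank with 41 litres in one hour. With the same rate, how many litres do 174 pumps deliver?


Direct proportion: y/x = constant
k = 41/24 ≈ 1.7083
y₂ = k × 174 = 41 × 174 / 24 = 7134/24
= 297.25

297.25


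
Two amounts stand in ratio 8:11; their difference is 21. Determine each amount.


Let A = 8k, B = 11k.
11k - 8k = 21
3k = 21 → k = 21/3 = 7
A = 8×7 = 56, B = 11×7 = 77
= A = 56, B = 77

A = 56, B = 77


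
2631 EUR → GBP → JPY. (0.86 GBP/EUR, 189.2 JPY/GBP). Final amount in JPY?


Step 1: 2631 EUR × 0.86 = 2262.66 GBP
Step 2: 2262.66 GBP × 189.2 = 428095.27 JPY
Implied rate EUR→JPY = 0.86 × 189.2 = 162.7120
= 428095.27 JPY

428095.27 JPY


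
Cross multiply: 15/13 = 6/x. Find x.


Cross multiply: 15 × x = 13 × 6
15x = 78
x = 78 / 15
= 5.20

5.20


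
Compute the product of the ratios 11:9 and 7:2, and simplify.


Compound ratio = (11×7) : (9×2)
= 77:18
GCD = 1
= 77:18

77:18


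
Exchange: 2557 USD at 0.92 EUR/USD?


Amount × rate = 2557 × 0.92
= 2352.44 EUR

2352.44 EUR


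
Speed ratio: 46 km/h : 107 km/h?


Ratio = 46:107
GCD = 1
Simplified = 46:107
Time ratio (same distance) = 107:46
Speed ratio = 46:107

46:107


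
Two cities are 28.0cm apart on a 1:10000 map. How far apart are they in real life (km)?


Real distance = map distance × scale
= 28.0cm × 10000
= 280000 cm = 2800.0 m
= 2.800 km

2.800 km


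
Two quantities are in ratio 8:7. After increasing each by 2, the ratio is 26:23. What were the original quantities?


Let A = 8k, B = 7k.
(8k + 2) / (7k + 2) = 26/23
Cross-multiply: 23(8k + 2) = 26(7k + 2)
184k + 46 = 182k + 52
184k - 182k = 52 - 46
2k = 6
k = 6/2 = 3
A = 8×3 = 24, B = 7×3 = 21
= A = 24, B = 21

A = 24, B = 21


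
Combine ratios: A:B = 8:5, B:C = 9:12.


Match B: multiply A:B by 9 → 72:45
Multiply B:C by 5 → 45:60
Combined: 72:45:60
GCD = 3
= 24:15:20

24:15:20


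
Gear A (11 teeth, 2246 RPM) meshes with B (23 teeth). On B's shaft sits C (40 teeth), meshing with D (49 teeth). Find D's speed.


Stage 1: RPM_B = RPM_A × t_A/t_B = 2246 × 11/23 = 24706/23 ≈ 1074.17
B and C share a shaft → RPM_C = RPM_B
Stage 2: RPM_D = RPM_C × t_C/t_D = RPM_A × (t_A×t_C)/(t_B×t_D)
Overall ratio = (11×40)/(23×49) = 440/1127
RPM_D = 2246 × 440/1127 = 988240/1127
≈ 876.88 RPM

876.88 RPM


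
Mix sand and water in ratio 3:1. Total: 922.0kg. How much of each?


Total parts = 3 + 1 = 4
sand: 922.0 × 3/4 = 691.5kg
water: 922.0 × 1/4 = 230.5kg
= 691.5kg and 230.5kg

691.5kg and 230.5kg


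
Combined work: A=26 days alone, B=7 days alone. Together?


Rate of A = 1/26 per day
Rate of B = 1/7 per day
Combined rate = 1/26 + 1/7 = 33/182 ≈ 0.1813 per day
Days = 1 / combined rate = 182/33
≈ 5.52 days

5.52 days


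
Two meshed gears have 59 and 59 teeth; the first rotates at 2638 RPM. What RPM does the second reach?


Gear ratio = 59:59 = 1:1
RPM_B = RPM_A × (teeth_A / teeth_B)
= 2638 × (59/59)
= 2638.0 RPM

2638.0 RPM


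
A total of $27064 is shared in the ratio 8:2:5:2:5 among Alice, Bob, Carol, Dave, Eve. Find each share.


Total parts = 8 + 2 + 5 + 2 + 5 = 22
Alice: 27064 × 8/22 = 9841.45
Bob: 27064 × 2/22 = 2460.36
Carol: 27064 × 5/22 = 6150.91
Dave: 27064 × 2/22 = 2460.36
Eve: 27064 × 5/22 = 6150.91
= Alice: $9841.45, Bob: $2460.36, Carol: $6150.91, Dave: $2460.36, Eve: $6150.91

Alice: $9841.45, Bob: $2460.36, Carol: $6150.91, Dave: $2460.36, Eve: $6150.91


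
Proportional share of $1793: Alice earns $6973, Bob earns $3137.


Total income = 6973 + 3137 = $10110
Alice: $1793 × 6973/10110 = $1236.66
Bob: $1793 × 3137/10110 = $556.34
= Alice: $1236.66, Bob: $556.34

Alice: $1236.66, Bob: $556.34


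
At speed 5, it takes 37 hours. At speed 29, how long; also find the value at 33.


Inverse proportion: x × y = constant
k = 5 × 37 = 185
At x=29: k/29 = 6.38
At x=33: k/33 = 5.61
= 6.38 and 5.61

6.38 and 5.61


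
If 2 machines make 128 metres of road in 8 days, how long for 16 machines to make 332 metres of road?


Days ∝ work / workers, so d₂ = d₁ × (m₁/m₂) × (w₂/w₁)
Workers factor (inverse): 2/16 = 0.1250
Work factor (direct): 332/128 ≈ 2.5938
d₂ = 8 × 2/16 × 332/128 = (8 × 2 × 332) / (16 × 128) = 5312/2048
≈ 2.59 days

2.59 days


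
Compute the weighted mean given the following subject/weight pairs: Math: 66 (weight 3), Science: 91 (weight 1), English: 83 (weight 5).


Numerator = 66×3 + 91×1 + 83×5
= 198 + 91 + 415
= 704
Total weight = 9
Weighted avg = 704/9
= 78.22

78.22


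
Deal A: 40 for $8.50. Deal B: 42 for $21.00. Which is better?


Deal A: $8.50/40 = $0.2125/unit
Deal B: $21.00/42 = $0.5000/unit
A is cheaper per unit
= Deal A

Deal A


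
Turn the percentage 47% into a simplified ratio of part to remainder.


47% means 47 parts out of 100; remainder = 53
Part : remainder = 47:53
GCD = 1
= 47:53

47:53


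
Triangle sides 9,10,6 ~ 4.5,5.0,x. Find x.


Scale factor = 4.5/9 = 0.5
Missing side = 6 × 0.5
= 3.0

3.0


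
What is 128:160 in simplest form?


GCD(128, 160) = 32
128/32 : 160/32
= 4:5

4:5


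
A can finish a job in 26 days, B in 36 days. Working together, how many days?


Rate of A = 1/26 per day
Rate of B = 1/36 per day
Combined rate = 1/26 + 1/36 = 62/936 ≈ 0.0662 per day
Days = 1 / combined rate = 936/62
≈ 15.10 days

15.10 days


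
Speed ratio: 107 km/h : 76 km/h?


Ratio = 107:76
GCD = 1
Simplified = 107:76
Time ratio (same distance) = 76:107
Speed ratio = 107:76

107:76


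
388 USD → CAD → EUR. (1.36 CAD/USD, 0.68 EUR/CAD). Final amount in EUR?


Step 1: 388 USD × 1.36 = 527.68 CAD
Step 2: 527.68 CAD × 0.68 = 358.82 EUR
Implied rate USD→EUR = 1.36 × 0.68 = 0.9248
= 358.82 EUR

358.82 EUR


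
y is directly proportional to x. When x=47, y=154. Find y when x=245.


Direct proportion: y/x = constant
k = 154/47 ≈ 3.2766
y₂ = k × 245 = 154 × 245 / 47 = 37730/47
≈ 802.77

802.77


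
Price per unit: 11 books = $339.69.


Unit rate = total / quantity
= 339.69 / 11
= $30.88 per unit

$30.88 per unit


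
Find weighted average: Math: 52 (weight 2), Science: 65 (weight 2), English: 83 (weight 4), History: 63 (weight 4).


Numerator = 52×2 + 65×2 + 83×4 + 63×4
= 104 + 130 + 332 + 252
= 818
Total weight = 12
Weighted avg = 818/12
= 68.17

68.17


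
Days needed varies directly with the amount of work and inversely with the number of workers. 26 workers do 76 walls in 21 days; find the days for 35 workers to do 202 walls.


Days ∝ work / workers, so d₂ = d₁ × (m₁/m₂) × (w₂/w₁)
Workers factor (inverse): 26/35 ≈ 0.7429
Work factor (direct): 202/76 ≈ 2.6579
d₂ = 21 × 26/35 × 202/76 = (21 × 26 × 202) / (35 × 76) = 110292/2660
≈ 41.46 days

41.46 days


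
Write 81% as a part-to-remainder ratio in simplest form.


81% means 81 parts out of 100; remainder = 19
Part : remainder = 81:19
GCD = 1
= 81:19

81:19


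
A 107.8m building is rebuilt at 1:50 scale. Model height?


Model size = real / scale
= 107.8 / 50
= 2.1560 m

2.1560 m


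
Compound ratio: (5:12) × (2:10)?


Compound ratio = (5×2) : (12×10)
= 10:120
GCD = 10
= 1:12

1:12


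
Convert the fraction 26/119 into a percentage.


Percentage = (part / whole) × 100
= (26 / 119) × 100
≈ 21.85%

21.85%


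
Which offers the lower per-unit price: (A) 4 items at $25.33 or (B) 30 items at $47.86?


Deal A: $25.33/4 = $6.3325/unit
Deal B: $47.86/30 = $1.5953/unit
B is cheaper per unit
= Deal B

Deal B


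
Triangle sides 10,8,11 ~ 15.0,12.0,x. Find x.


Scale factor = 15.0/10 = 1.5
Missing side = 11 × 1.5
= 16.5

16.5


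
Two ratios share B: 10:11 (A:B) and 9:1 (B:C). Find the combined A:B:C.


Match B: multiply A:B by 9 → 90:99
Multiply B:C by 11 → 99:11
Combined: 90:99:11
GCD = 1
= 90:99:11

90:99:11


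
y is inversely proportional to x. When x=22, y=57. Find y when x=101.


Inverse proportion: x × y = constant
k = 22 × 57 = 1254
y₂ = k / 101 = 1254 / 101
= 12.42

12.42


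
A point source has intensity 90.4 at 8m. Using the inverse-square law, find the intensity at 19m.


I₁d₁² = I₂d₂²
I₂ = I₁ × (d₁/d₂)²
= 90.4 × (8/19)²
= 90.4 × 64/361
= 5785.6/361
≈ 16.0266

16.0266


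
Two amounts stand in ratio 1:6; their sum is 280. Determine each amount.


Let A = 1k, B = 6k.
1k + 6k = 280
7k = 280 → k = 280/7 = 40
A = 1×40 = 40, B = 6×40 = 240
= A = 40, B = 240

A = 40, B = 240


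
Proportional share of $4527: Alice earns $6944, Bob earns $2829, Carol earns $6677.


Total income = 6944 + 2829 + 6677 = $16450
Alice: $4527 × 6944/16450 = $1910.97
Bob: $4527 × 2829/16450 = $778.53
Carol: $4527 × 6677/16450 = $1837.49
= Alice: $1910.97, Bob: $778.53, Carol: $1837.49

Alice: $1910.97, Bob: $778.53, Carol: $1837.49


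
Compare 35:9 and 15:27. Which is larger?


35/9 = 3.8889
15/27 = 0.5556
3.8889 > 0.5556, so 35:9 is greater
= 35:9

35:9


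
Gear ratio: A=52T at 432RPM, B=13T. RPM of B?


Gear ratio = 52:13 = 4:1
RPM_B = RPM_A × (teeth_A / teeth_B)
= 432 × (52/13)
= 1728.0 RPM

1728.0 RPM


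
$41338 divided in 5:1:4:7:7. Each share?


Total parts = 5 + 1 + 4 + 7 + 7 = 24
Part 1: 41338 × 5/24 = 8612.08
Part 2: 41338 × 1/24 = 1722.42
Part 3: 41338 × 4/24 = 6889.67
Part 4: 41338 × 7/24 = 12056.92
Part 5: 41338 × 7/24 = 12056.92
= Part 1: $8612.08, Part 2: $1722.42, Part 3: $6889.67, Part 4: $12056.92, Part 5: $12056.92

Part 1: $8612.08, Part 2: $1722.42, Part 3: $6889.67, Part 4: $12056.92, Part 5: $12056.92


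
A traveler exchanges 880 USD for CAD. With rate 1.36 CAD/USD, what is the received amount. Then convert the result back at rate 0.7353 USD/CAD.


Amount × rate = 880 × 1.36 = 1196.80 CAD
Round-trip: 1196.80 × 0.7353 = 880.01 USD
= 1196.80 CAD, then 880.01 USD

1196.80 CAD, then 880.01 USD


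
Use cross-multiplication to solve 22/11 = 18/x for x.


Cross multiply: 22 × x = 11 × 18
22x = 198
x = 198 / 22
= 9.00

9.00


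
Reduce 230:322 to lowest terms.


GCD(230, 322) = 46
230/46 : 322/46
= 5:7

5:7


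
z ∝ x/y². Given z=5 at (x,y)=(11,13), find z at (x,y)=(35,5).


z = k·x/y²
Solve for k using the known point: k = z·y²/x = 5×169/11 = 845/11 ≈ 76.8182
Now evaluate at x=35, y=5:
z = k × 35 / 25 = (845 × 35) / (11 × 25) = 29575/275
≈ 107.5455

107.5455


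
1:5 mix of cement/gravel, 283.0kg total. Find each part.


Total parts = 1 + 5 = 6
cement: 283.0 × 1/6 = 47.2kg
gravel: 283.0 × 5/6 = 235.8kg
= 47.2kg and 235.8kg

47.2kg and 235.8kg


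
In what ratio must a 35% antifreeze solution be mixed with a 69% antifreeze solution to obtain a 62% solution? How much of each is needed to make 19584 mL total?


Let x parts of 35% mix with y parts of 69%.
35x + 69y = 62(x + y)
35x + 69y = 62x + 62y
x(35 - 62) = y(62 - 69)
x/y = (69 - 62)/(62 - 35) = 7/27
Simplify: 7:27
Total parts = 34; one part = 19584/34 = 576.00 mL
35% solution: 7×576.00 = 4032.00 mL
69% solution: 27×576.00 = 15552.00 mL
= ratio 7:27; 4032.00 mL and 15552.00 mL

ratio 7:27; 4032.00 mL and 15552.00 mL


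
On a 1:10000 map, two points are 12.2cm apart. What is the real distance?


Real distance = map distance × scale
= 12.2cm × 10000
= 122000 cm = 1220.0 m
= 1.220 km

1.220 km


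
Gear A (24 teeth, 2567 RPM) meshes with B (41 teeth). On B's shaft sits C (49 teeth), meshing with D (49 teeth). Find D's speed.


Stage 1: RPM_B = RPM_A × t_A/t_B = 2567 × 24/41 = 61608/41 ≈ 1502.63
B and C share a shaft → RPM_C = RPM_B
Stage 2: RPM_D = RPM_C × t_C/t_D = RPM_A × (t_A×t_C)/(t_B×t_D)
Overall ratio = (24×49)/(41×49) = 1176/2009
RPM_D = 2567 × 1176/2009 = 3018792/2009
≈ 1502.63 RPM

1502.63 RPM


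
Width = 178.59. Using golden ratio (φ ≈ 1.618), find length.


φ = (1 + √5) / 2 ≈ 1.618
Length = width × φ = 178.59 × 1.618 = 288.95862
≈ 288.96

288.96


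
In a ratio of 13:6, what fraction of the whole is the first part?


Total parts = 13 + 6 = 19
First part: 13/19 = 13/19
= 13/19

13/19


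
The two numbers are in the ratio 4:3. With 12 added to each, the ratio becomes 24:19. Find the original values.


Let A = 4k, B = 3k.
(4k + 12) / (3k + 12) = 24/19
Cross-multiply: 19(4k + 12) = 24(3k + 12)
76k + 228 = 72k + 288
76k - 72k = 288 - 228
4k = 60
k = 60/4 = 15
A = 4×15 = 60, B = 3×15 = 45
= A = 60, B = 45

A = 60, B = 45


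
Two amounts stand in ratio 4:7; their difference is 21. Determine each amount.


Let A = 4k, B = 7k.
7k - 4k = 21
3k = 21 → k = 21/3 = 7
A = 4×7 = 28, B = 7×7 = 49
= A = 28, B = 49

A = 28, B = 49


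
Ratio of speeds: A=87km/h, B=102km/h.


Ratio = 87:102
GCD = 3
Simplified = 29:34
Time ratio (same distance) = 34:29
Speed ratio = 29:34

29:34


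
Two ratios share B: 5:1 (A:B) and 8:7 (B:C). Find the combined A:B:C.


Match B: multiply A:B by 8 → 40:8
Multiply B:C by 1 → 8:7
Combined: 40:8:7
GCD = 1
= 40:8:7

40:8:7


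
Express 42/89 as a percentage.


Percentage = (part / whole) × 100
= (42 / 89) × 100
≈ 47.19%

47.19%


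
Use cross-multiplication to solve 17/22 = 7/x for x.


Cross multiply: 17 × x = 22 × 7
17x = 154
x = 154 / 17
= 9.06

9.06


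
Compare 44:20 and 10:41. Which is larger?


44/20 = 2.2000
10/41 = 0.2439
2.2000 > 0.2439, so 44:20 is greater
= 44:20

44:20


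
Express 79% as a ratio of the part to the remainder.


79% means 79 parts out of 100; remainder = 21
Part : remainder = 79:21
GCD = 1
= 79:21

79:21


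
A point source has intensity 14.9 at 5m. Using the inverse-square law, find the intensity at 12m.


I₁d₁² = I₂d₂²
I₂ = I₁ × (d₁/d₂)²
= 14.9 × (5/12)²
= 14.9 × 25/144
= 372.5/144
≈ 2.5868

2.5868


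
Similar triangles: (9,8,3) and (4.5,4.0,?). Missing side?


Scale factor = 4.5/9 = 0.5
Missing side = 3 × 0.5
= 1.5

1.5


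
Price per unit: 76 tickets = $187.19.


Unit rate = total / quantity
= 187.19 / 76
= $2.46 per unit

$2.46 per unit


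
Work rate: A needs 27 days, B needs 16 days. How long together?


Rate of A = 1/27 per day
Rate of B = 1/16 per day
Combined rate = 1/27 + 1/16 = 43/432 ≈ 0.0995 per day
Days = 1 / combined rate = 432/43
≈ 10.05 days

10.05 days


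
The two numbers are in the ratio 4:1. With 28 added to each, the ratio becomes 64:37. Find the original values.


Let A = 4k, B = 1k.
(4k + 28) / (1k + 28) = 64/37
Cross-multiply: 37(4k + 28) = 64(1k + 28)
148k + 1036 = 64k + 1792
148k - 64k = 1792 - 1036
84k = 756
k = 756/84 = 9
A = 4×9 = 36, B = 1×9 = 9
= A = 36, B = 9

A = 36, B = 9


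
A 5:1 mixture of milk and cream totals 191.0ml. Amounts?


Total parts = 5 + 1 = 6
milk: 191.0 × 5/6 = 159.2ml
cream: 191.0 × 1/6 = 31.8ml
= 159.2ml and 31.8ml

159.2ml and 31.8ml


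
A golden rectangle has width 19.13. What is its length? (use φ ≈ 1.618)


φ = (1 + √5) / 2 ≈ 1.618
Length = width × φ = 19.13 × 1.618 = 30.95234
≈ 30.95

30.95


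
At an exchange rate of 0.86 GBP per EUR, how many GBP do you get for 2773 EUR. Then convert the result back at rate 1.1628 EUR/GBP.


Amount × rate = 2773 × 0.86 = 2384.78 GBP
Round-trip: 2384.78 × 1.1628 = 2773.02 EUR
= 2384.78 GBP, then 2773.02 EUR

2384.78 GBP, then 2773.02 EUR


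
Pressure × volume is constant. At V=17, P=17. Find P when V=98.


Inverse proportion: x × y = constant
k = 17 × 17 = 289
y₂ = k / 98 = 289 / 98
= 2.95

2.95


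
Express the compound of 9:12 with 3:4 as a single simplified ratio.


Compound ratio = (9×3) : (12×4)
= 27:48
GCD = 3
= 9:16

9:16


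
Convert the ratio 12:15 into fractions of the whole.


Total parts = 12 + 15 = 27
First part: 12/27 = 4/9
Second part: 15/27 = 5/9
= 4/9 and 5/9

4/9 and 5/9


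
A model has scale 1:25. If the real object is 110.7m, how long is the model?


Model size = real / scale
= 110.7 / 25
= 4.4280 m

4.4280 m


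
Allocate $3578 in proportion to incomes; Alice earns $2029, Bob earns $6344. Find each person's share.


Total income = 2029 + 6344 = $8373
Alice: $3578 × 2029/8373 = $867.04
Bob: $3578 × 6344/8373 = $2710.96
= Alice: $867.04, Bob: $2710.96

Alice: $867.04, Bob: $2710.96


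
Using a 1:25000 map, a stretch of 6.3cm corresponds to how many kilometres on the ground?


Real distance = map distance × scale
= 6.3cm × 25000
= 157500 cm = 1575.0 m
= 1.575 km

1.575 km


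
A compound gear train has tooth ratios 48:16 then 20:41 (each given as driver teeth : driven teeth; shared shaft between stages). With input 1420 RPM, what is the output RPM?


Stage 1: RPM_B = RPM_A × t_A/t_B = 1420 × 48/16 = 68160/16 = 4260.00
B and C share a shaft → RPM_C = RPM_B
Stage 2: RPM_D = RPM_C × t_C/t_D = RPM_A × (t_A×t_C)/(t_B×t_D)
Overall ratio = (48×20)/(16×41) = 960/656
RPM_D = 1420 × 960/656 = 1363200/656
≈ 2078.05 RPM

2078.05 RPM


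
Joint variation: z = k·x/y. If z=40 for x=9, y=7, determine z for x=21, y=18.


z = k·x/y
Solve for k using the known point: k = z·y/x = 40×7/9 = 280/9 ≈ 31.1111
Now evaluate at x=21, y=18:
z = k × 21 / 18 = (280 × 21) / (9 × 18) = 5880/162
≈ 36.2963

36.2963


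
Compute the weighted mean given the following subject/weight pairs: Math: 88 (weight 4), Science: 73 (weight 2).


Numerator = 88×4 + 73×2
= 352 + 146
= 498
Total weight = 6
Weighted avg = 498/6
= 83.00

83.00


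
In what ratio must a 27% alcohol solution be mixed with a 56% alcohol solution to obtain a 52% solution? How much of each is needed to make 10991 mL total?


Let x parts of 27% mix with y parts of 56%.
27x + 56y = 52(x + y)
27x + 56y = 52x + 52y
x(27 - 52) = y(52 - 56)
x/y = (56 - 52)/(52 - 27) = 4/25
Simplify: 4:25
Total parts = 29; one part = 10991/29 = 379.00 mL
27% solution: 4×379.00 = 1516.00 mL
56% solution: 25×379.00 = 9475.00 mL
= ratio 4:25; 1516.00 mL and 9475.00 mL

ratio 4:25; 1516.00 mL and 9475.00 mL


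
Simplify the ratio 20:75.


GCD(20, 75) = 5
20/5 : 75/5
= 4:15

4:15


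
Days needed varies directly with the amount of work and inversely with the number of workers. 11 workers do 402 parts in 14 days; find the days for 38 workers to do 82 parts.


Days ∝ work / workers, so d₂ = d₁ × (m₁/m₂) × (w₂/w₁)
Workers factor (inverse): 11/38 ≈ 0.2895
Work factor (direct): 82/402 ≈ 0.2040
d₂ = 14 × 11/38 × 82/402 = (14 × 11 × 82) / (38 × 402) = 12628/15276
≈ 0.83 days

0.83 days


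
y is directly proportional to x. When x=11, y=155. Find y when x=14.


Direct proportion: y/x = constant
k = 155/11 ≈ 14.0909
y₂ = k × 14 = 155 × 14 / 11 = 2170/11
≈ 197.27

197.27


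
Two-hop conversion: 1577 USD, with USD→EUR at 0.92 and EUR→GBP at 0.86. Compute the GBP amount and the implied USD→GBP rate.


Step 1: 1577 USD × 0.92 = 1450.84 EUR
Step 2: 1450.84 EUR × 0.86 = 1247.72 GBP
Implied rate USD→GBP = 0.92 × 0.86 = 0.7912
= 1247.72 GBP; implied rate 0.7912 GBP/USD

1247.72 GBP; implied rate 0.7912 GBP/USD


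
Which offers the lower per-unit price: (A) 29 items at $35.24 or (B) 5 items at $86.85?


Deal A: $35.24/29 = $1.2152/unit
Deal B: $86.85/5 = $17.3700/unit
A is cheaper per unit
= Deal A

Deal A


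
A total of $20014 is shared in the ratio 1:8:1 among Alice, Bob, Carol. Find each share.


Total parts = 1 + 8 + 1 = 10
Alice: 20014 × 1/10 = 2001.40
Bob: 20014 × 8/10 = 16011.20
Carol: 20014 × 1/10 = 2001.40
= Alice: $2001.40, Bob: $16011.20, Carol: $2001.40

Alice: $2001.40, Bob: $16011.20, Carol: $2001.40


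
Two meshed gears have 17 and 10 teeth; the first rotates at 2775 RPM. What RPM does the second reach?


Gear ratio = 17:10 = 17:10
RPM_B = RPM_A × (teeth_A / teeth_B)
= 2775 × (17/10)
= 4717.5 RPM

4717.5 RPM


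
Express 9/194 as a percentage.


Percentage = (part / whole) × 100
= (9 / 194) × 100
≈ 4.64%

4.64%


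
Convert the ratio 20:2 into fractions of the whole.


Total parts = 20 + 2 = 22
First part: 20/22 = 10/11
Second part: 2/22 = 1/11
= 10/11 and 1/11

10/11 and 1/11


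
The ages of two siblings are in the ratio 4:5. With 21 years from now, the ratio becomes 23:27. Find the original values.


Let A = 4k, B = 5k.
(4k + 21) / (5k + 21) = 23/27
Cross-multiply: 27(4k + 21) = 23(5k + 21)
108k + 567 = 115k + 483
108k - 115k = 483 - 567
-7k = -84
k = -84/-7 = 12
A = 4×12 = 48, B = 5×12 = 60
= A = 48, B = 60

A = 48, B = 60


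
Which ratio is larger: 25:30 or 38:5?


25/30 = 0.8333
38/5 = 7.6000
0.8333 < 7.6000, so 25:30 is less
= 38:5

38:5


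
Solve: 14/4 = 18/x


Cross multiply: 14 × x = 4 × 18
14x = 72
x = 72 / 14
= 5.14

5.14


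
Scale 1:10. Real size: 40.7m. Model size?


Model size = real / scale
= 40.7 / 10
= 4.0700 m

4.0700 m


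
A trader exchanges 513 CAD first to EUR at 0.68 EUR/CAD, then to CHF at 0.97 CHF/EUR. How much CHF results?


Step 1: 513 CAD × 0.68 = 348.84 EUR
Step 2: 348.84 EUR × 0.97 = 338.37 CHF
Implied rate CAD→CHF = 0.68 × 0.97 = 0.6596
= 338.37 CHF

338.37 CHF


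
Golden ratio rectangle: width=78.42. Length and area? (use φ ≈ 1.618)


φ = (1 + √5) / 2 ≈ 1.618
Length = width × φ = 78.42 × 1.618 = 126.88356
≈ 126.88
Area = width × length = 78.42 × 126.88356 = 9950.2087752 ≈ 9950.21
= Length: 126.88, Area: 9950.21

Length: 126.88, Area: 9950.21


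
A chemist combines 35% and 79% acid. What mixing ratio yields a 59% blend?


Let x parts of 35% mix with y parts of 79%.
35x + 79y = 59(x + y)
35x + 79y = 59x + 59y
x(35 - 59) = y(59 - 79)
x/y = (79 - 59)/(59 - 35) = 20/24
Simplify: 5:6
= 5:6

5:6


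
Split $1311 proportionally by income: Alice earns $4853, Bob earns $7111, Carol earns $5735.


Total income = 4853 + 7111 + 5735 = $17699
Alice: $1311 × 4853/17699 = $359.47
Bob: $1311 × 7111/17699 = $526.73
Carol: $1311 × 5735/17699 = $424.80
= Alice: $359.47, Bob: $526.73, Carol: $424.80

Alice: $359.47, Bob: $526.73, Carol: $424.80


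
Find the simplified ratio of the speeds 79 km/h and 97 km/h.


Ratio = 79:97
GCD = 1
Simplified = 79:97
Time ratio (same distance) = 97:79
Speed ratio = 79:97

79:97


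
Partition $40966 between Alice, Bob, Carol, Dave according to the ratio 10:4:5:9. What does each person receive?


Total parts = 10 + 4 + 5 + 9 = 28
Alice: 40966 × 10/28 = 14630.71
Bob: 40966 × 4/28 = 5852.29
Carol: 40966 × 5/28 = 7315.36
Dave: 40966 × 9/28 = 13167.64
= Alice: $14630.71, Bob: $5852.29, Carol: $7315.36, Dave: $13167.64

Alice: $14630.71, Bob: $5852.29, Carol: $7315.36, Dave: $13167.64


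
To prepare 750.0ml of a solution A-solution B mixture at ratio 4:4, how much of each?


Total parts = 4 + 4 = 8
solution A: 750.0 × 4/8 = 375.0ml
solution B: 750.0 × 4/8 = 375.0ml
= 375.0ml and 375.0ml

375.0ml and 375.0ml


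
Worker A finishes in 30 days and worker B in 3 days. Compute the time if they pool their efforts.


Rate of A = 1/30 per day
Rate of B = 1/3 per day
Combined rate = 1/30 + 1/3 = 33/90 ≈ 0.3667 per day
Days = 1 / combined rate = 90/33
≈ 2.73 days

2.73 days
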